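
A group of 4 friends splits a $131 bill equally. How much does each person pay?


Total bill: $131
Number of people: 4
Each pays: $131 / 4 = $32.75

$32.75


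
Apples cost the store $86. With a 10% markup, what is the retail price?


Calculate the markup amount:
10% of $86 = $8.60
Add to cost:
$86 + $8.60 = $94.60

$94.60


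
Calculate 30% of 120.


Convert percentage to decimal:
30% = 0.3
Multiply:
120 x 0.3 = 36

36


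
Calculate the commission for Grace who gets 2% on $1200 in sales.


Convert rate to decimal:
2% = 0.02
Multiply by sales:
$1200 x 0.02 = $24

$24


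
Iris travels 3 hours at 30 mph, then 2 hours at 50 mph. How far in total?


Leg 1 distance:
30 x 3 = 90 miles
Leg 2 distance:
50 x 2 = 100 miles
Total distance:
90 + 100 = 190 miles

190 miles


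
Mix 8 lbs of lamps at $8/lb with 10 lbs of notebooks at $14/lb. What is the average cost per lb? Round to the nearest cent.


Cost of lamps:
8 x $8 = $64
Cost of notebooks:
10 x $14 = $140
Total cost: $64 + $140 = $204
Total weight: 18 lbs
Average: $204 / 18 = $11.3333... ≈ $11.33/lb

$11.33/lb


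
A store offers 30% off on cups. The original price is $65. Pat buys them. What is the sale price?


Calculate the discount amount:
30% of $65 = $19.50
Subtract from original:
$65 - $19.50 = $45.50

$45.50


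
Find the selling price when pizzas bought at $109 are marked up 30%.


Calculate the markup amount:
30% of $109 = $32.70
Add to cost:
$109 + $32.70 = $141.70

$141.70


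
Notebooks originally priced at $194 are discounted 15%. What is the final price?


Calculate the discount amount:
15% of $194 = $29.10
Subtract from original:
$194 - $29.10 = $164.90

$164.90


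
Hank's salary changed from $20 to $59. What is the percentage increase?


Find the absolute change:
|59 - 20| = 39
Divide by original and multiply by 100:
39 / 20 x 100 = 195%

195%


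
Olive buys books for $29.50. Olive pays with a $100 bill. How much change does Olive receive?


Start with the amount paid:
$100
Subtract the price:
$100 - $29.50 = $70.50

$70.50


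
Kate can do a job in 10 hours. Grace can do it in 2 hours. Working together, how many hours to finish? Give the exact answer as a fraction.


Kate's rate: 1/10 of the job per hour
Grace's rate: 1/2 of the job per hour
Combined rate: 1/10 + 1/2 = 3/5 per hour
Time = 1 / (3/5) = 5/3 hours (≈ 1.67 hours)

5/3 hours


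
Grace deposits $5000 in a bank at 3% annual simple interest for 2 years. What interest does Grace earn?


Use the formula I = P x R x T / 100
P x R x T = 5000 x 3 x 2 = 30000
I = 30000 / 100 = $300

$300


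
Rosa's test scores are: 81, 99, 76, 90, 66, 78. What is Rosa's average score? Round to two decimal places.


Add the scores:
81 + 99 + 76 + 90 + 66 + 78 = 490
Divide by the number of tests:
490 / 6 = 81.6666... ≈ 81.67

81.67


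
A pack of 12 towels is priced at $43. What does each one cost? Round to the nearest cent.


Total cost: $43
Number of items: 12
Unit price: $43 / 12 = $3.5833... ≈ $3.58

$3.58


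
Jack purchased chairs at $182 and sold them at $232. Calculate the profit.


Selling price = $232
Cost price = $182
Profit = selling price - cost price:
Profit = $232 - $182 = $50

$50


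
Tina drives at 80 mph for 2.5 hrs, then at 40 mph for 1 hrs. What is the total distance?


Leg 1 distance:
80 x 2.5 = 200 miles
Leg 2 distance:
40 x 1 = 40 miles
Total distance:
200 + 40 = 240 miles

240 miles


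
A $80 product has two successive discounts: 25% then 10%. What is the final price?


First discount:
25% of $80 = $20
Price after first discount:
$80 - $20 = $60
Second discount:
10% of $60 = $6
Final price:
$60 - $6 = $54

$54


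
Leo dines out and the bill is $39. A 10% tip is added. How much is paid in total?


Calculate the tip:
10% of $39 = $3.90
Add tip to meal cost:
$39 + $3.90 = $42.90

$42.90


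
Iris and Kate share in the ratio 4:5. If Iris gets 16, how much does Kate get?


Find the multiplier:
16 / 4 = 4
Apply to Kate's share:
5 x 4 = 20

20


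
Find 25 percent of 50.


Convert percentage to decimal:
25% = 0.25
Multiply:
50 x 0.25 = 12.5

12.5


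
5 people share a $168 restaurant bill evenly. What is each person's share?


Total bill: $168
Number of people: 5
Each pays: $168 / 5 = $33.60

$33.60


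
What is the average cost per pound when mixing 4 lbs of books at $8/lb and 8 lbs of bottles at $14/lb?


Cost of books:
4 x $8 = $32
Cost of bottles:
8 x $14 = $112
Total cost: $32 + $112 = $144
Total weight: 12 lbs
Average: $144 / 12 = $12/lb

$12/lb


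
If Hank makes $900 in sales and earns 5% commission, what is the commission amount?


Convert rate to decimal:
5% = 0.05
Multiply by sales:
$900 x 0.05 = $45

$45


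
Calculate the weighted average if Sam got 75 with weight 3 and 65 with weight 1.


Weighted sum:
3 x 75 + 1 x 65 = 290
Total weight:
3 + 1 = 4
Weighted average:
290 / 4 = 72.5

72.5


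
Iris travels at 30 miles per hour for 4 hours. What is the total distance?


Use the formula: distance = speed x time
Speed = 30 mph, Time = 4 hours
30 x 4 = 120 miles

120 miles


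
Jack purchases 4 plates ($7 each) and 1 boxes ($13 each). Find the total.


Cost of plates:
4 x $7 = $28
Cost of boxes:
1 x $13 = $13
Add both:
$28 + $13 = $41

$41


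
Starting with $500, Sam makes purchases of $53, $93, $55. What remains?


Add up expenses:
$53 + $93 + $55 = $201
Subtract from budget:
$500 - $201 = $299

$299


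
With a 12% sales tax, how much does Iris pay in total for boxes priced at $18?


Calculate the tax:
12% of $18 = $2.16
Add tax to price:
$18 + $2.16 = $20.16

$20.16


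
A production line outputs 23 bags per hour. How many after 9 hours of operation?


Production rate: 23 bags per hour
Time: 9 hours
Total: 23 x 9 = 207 bags

207 bags


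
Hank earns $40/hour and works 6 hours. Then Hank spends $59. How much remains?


Calculate earnings:
6 x $40 = $240
Subtract spending:
$240 - $59 = $181

$181


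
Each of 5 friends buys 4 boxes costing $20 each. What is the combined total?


Cost per person:
4 x $20 = $80
Group total:
5 x $80 = $400

$400


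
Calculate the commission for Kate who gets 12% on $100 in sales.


Convert rate to decimal:
12% = 0.12
Multiply by sales:
$100 x 0.12 = $12

$12


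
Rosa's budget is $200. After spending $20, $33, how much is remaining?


Add up expenses:
$20 + $33 = $53
Subtract from budget:
$200 - $53 = $147

$147


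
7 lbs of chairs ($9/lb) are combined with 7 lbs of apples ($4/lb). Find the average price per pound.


Cost of chairs:
7 x $9 = $63
Cost of apples:
7 x $4 = $28
Total cost: $63 + $28 = $91
Total weight: 14 lbs
Average: $91 / 14 = $6.50/lb

$6.50/lb


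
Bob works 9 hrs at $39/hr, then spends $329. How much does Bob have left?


Calculate earnings:
9 x $39 = $351
Subtract spending:
$351 - $329 = $22

$22


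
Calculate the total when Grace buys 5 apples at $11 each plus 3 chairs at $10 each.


Cost of apples:
5 x $11 = $55
Cost of chairs:
3 x $10 = $30
Add both:
$55 + $30 = $85

$85


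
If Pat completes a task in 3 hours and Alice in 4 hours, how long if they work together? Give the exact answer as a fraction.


Pat's rate: 1/3 of the job per hour
Alice's rate: 1/4 of the job per hour
Combined rate: 1/3 + 1/4 = 7/12 per hour
Time = 1 / (7/12) = 12/7 hours (≈ 1.71 hours)

12/7 hours


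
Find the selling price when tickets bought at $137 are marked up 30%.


Calculate the markup amount:
30% of $137 = $41.10
Add to cost:
$137 + $41.10 = $178.10

$178.10


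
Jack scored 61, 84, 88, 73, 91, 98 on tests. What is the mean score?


Add the scores:
61 + 84 + 88 + 73 + 91 + 98 = 495
Divide by the number of tests:
495 / 6 = 82.5

82.5


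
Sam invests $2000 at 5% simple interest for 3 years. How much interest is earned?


Use the formula I = P x R x T / 100
P x R x T = 2000 x 5 x 3 = 30000
I = 30000 / 100 = $300

$300


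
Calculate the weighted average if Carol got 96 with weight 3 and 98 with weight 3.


Weighted sum:
3 x 96 + 3 x 98 = 582
Total weight:
3 + 3 = 6
Weighted average:
582 / 6 = 97

97


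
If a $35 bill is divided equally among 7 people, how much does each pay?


Total bill: $35
Number of people: 7
Each pays: $35 / 7 = $5

$5


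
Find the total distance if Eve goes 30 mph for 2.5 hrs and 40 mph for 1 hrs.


Leg 1 distance:
30 x 2.5 = 75 miles
Leg 2 distance:
40 x 1 = 40 miles
Total distance:
75 + 40 = 115 miles

115 miles


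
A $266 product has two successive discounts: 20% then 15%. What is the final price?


First discount:
20% of $266 = $53.20
Price after first discount:
$266 - $53.20 = $212.80
Second discount:
15% of $212.80 = $31.92
Final price:
$212.80 - $31.92 = $180.88

$180.88


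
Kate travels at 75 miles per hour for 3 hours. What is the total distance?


Use the formula: distance = speed x time
Speed = 75 mph, Time = 3 hours
75 x 3 = 225 miles

225 miles


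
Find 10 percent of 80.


Convert percentage to decimal:
10% = 0.1
Multiply:
80 x 0.1 = 8

8


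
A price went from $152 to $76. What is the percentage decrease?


Find the absolute change:
|76 - 152| = 76
Divide by original and multiply by 100:
76 / 152 x 100 = 50%

50%


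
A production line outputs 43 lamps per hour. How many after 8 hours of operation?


Production rate: 43 lamps per hour
Time: 8 hours
Total: 43 x 8 = 344 lamps

344 lamps


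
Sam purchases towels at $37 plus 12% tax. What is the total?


Calculate the tax:
12% of $37 = $4.44
Add tax to price:
$37 + $4.44 = $41.44

$41.44


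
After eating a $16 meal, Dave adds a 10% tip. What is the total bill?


Calculate the tip:
10% of $16 = $1.60
Add tip to meal cost:
$16 + $1.60 = $17.60

$17.60


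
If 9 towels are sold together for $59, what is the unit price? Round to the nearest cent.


Total cost: $59
Number of items: 9
Unit price: $59 / 9 = $6.5555... ≈ $6.56

$6.56


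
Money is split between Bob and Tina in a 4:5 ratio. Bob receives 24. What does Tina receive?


Find the multiplier:
24 / 4 = 6
Apply to Tina's share:
5 x 6 = 30

30


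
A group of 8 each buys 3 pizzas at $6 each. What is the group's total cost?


Cost per person:
3 x $6 = $18
Group total:
8 x $18 = $144

$144


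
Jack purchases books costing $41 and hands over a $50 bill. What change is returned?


Start with the amount paid:
$50
Subtract the price:
$50 - $41 = $9

$9


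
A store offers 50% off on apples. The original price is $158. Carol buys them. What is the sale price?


Calculate the discount amount:
50% of $158 = $79
Subtract from original:
$158 - $79 = $79

$79


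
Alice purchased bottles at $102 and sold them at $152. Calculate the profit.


Selling price = $152
Cost price = $102
Profit = selling price - cost price:
Profit = $152 - $102 = $50

$50


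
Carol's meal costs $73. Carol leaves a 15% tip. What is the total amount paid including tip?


Calculate the tip:
15% of $73 = $10.95
Add tip to meal cost:
$73 + $10.95 = $83.95

$83.95


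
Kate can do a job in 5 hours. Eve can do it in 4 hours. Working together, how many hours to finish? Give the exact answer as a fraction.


Kate's rate: 1/5 of the job per hour
Eve's rate: 1/4 of the job per hour
Combined rate: 1/5 + 1/4 = 9/20 per hour
Time = 1 / (9/20) = 20/9 hours (≈ 2.22 hours)

20/9 hours


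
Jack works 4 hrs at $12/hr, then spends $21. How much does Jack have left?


Calculate earnings:
4 x $12 = $48
Subtract spending:
$48 - $21 = $27

$27


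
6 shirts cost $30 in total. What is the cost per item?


Total cost: $30
Number of items: 6
Unit price: $30 / 6 = $5

$5


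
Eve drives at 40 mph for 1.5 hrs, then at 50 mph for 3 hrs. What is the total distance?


Leg 1 distance:
40 x 1.5 = 60 miles
Leg 2 distance:
50 x 3 = 150 miles
Total distance:
60 + 150 = 210 miles

210 miles


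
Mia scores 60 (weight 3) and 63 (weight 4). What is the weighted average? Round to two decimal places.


Weighted sum:
3 x 60 + 4 x 63 = 432
Total weight:
3 + 4 = 7
Weighted average:
432 / 7 = 61.7142... ≈ 61.71

61.71


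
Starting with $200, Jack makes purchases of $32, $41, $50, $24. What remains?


Add up expenses:
$32 + $41 + $50 + $24 = $147
Subtract from budget:
$200 - $147 = $53

$53


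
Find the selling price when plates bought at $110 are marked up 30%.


Calculate the markup amount:
30% of $110 = $33
Add to cost:
$110 + $33 = $143

$143


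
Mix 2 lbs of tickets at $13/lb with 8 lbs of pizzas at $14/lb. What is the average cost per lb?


Cost of tickets:
2 x $13 = $26
Cost of pizzas:
8 x $14 = $112
Total cost: $26 + $112 = $138
Total weight: 10 lbs
Average: $138 / 10 = $13.80/lb

$13.80/lb


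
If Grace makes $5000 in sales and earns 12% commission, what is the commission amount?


Convert rate to decimal:
12% = 0.12
Multiply by sales:
$5000 x 0.12 = $600

$600


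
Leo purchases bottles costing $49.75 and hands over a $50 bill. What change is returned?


Start with the amount paid:
$50
Subtract the price:
$50 - $49.75 = $0.25

$0.25


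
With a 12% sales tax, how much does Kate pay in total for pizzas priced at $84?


Calculate the tax:
12% of $84 = $10.08
Add tax to price:
$84 + $10.08 = $94.08

$94.08


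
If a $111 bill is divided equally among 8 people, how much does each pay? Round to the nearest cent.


Total bill: $111
Number of people: 8
Each pays: $111 / 8 = $13.875 ≈ $13.88

$13.88


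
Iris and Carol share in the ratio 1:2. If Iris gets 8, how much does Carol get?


Find the multiplier:
8 / 1 = 8
Apply to Carol's share:
2 x 8 = 16

16


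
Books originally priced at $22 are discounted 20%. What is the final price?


Calculate the discount amount:
20% of $22 = $4.40
Subtract from original:
$22 - $4.40 = $17.60

$17.60


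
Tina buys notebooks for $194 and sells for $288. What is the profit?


Selling price = $288
Cost price = $194
Profit = selling price - cost price:
Profit = $288 - $194 = $94

$94


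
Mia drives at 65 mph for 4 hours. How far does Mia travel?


Use the formula: distance = speed x time
Speed = 65 mph, Time = 4 hours
65 x 4 = 260 miles

260 miles


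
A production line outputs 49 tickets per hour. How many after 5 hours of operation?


Production rate: 49 tickets per hour
Time: 5 hours
Total: 49 x 5 = 245 tickets

245 tickets


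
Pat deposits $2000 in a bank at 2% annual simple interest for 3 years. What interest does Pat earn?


Use the formula I = P x R x T / 100
P x R x T = 2000 x 2 x 3 = 12000
I = 12000 / 100 = $120

$120


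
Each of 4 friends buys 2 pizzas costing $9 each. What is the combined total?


Cost per person:
2 x $9 = $18
Group total:
4 x $18 = $72

$72


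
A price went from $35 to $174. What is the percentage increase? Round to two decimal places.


Find the absolute change:
|174 - 35| = 139
Divide by original and multiply by 100:
139 / 35 x 100 = 397.1428...% ≈ 397.14%

397.14%


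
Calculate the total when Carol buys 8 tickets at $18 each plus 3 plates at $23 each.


Cost of tickets:
8 x $18 = $144
Cost of plates:
3 x $23 = $69
Add both:
$144 + $69 = $213

$213


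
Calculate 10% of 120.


Convert percentage to decimal:
10% = 0.1
Multiply:
120 x 0.1 = 12

12


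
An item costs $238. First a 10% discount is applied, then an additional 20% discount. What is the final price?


First discount:
10% of $238 = $23.80
Price after first discount:
$238 - $23.80 = $214.20
Second discount:
20% of $214.20 = $42.84
Final price:
$214.20 - $42.84 = $171.36

$171.36


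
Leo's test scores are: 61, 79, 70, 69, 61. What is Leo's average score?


Add the scores:
61 + 79 + 70 + 69 + 61 = 340
Divide by the number of tests:
340 / 5 = 68

68


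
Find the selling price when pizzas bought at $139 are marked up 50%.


Calculate the markup amount:
50% of $139 = $69.50
Add to cost:
$139 + $69.50 = $208.50

$208.50


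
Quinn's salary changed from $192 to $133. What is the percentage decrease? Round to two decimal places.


Find the absolute change:
|133 - 192| = 59
Divide by original and multiply by 100:
59 / 192 x 100 = 30.7291...% ≈ 30.73%

30.73%


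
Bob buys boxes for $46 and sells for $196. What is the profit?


Selling price = $196
Cost price = $46
Profit = selling price - cost price:
Profit = $196 - $46 = $150

$150


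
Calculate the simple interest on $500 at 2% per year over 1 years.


Use the formula I = P x R x T / 100
P x R x T = 500 x 2 x 1 = 1000
I = 1000 / 100 = $10

$10


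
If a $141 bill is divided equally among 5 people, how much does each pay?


Total bill: $141
Number of people: 5
Each pays: $141 / 5 = $28.20

$28.20


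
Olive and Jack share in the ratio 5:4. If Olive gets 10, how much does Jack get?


Find the multiplier:
10 / 5 = 2
Apply to Jack's share:
4 x 2 = 8

8


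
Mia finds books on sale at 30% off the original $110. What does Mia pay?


Calculate the discount amount:
30% of $110 = $33
Subtract from original:
$110 - $33 = $77

$77


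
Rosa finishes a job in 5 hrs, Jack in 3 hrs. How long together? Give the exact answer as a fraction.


Rosa's rate: 1/5 of the job per hour
Jack's rate: 1/3 of the job per hour
Combined rate: 1/5 + 1/3 = 8/15 per hour
Time = 1 / (8/15) = 15/8 hours (≈ 1.88 hours)

15/8 hours


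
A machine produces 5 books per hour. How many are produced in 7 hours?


Production rate: 5 books per hour
Time: 7 hours
Total: 5 x 7 = 35 books

35 books


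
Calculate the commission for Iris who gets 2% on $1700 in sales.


Convert rate to decimal:
2% = 0.02
Multiply by sales:
$1700 x 0.02 = $34

$34


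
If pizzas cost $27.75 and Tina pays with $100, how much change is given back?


Start with the amount paid:
$100
Subtract the price:
$100 - $27.75 = $72.25

$72.25


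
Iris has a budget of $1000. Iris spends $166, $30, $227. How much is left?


Add up expenses:
$166 + $30 + $227 = $423
Subtract from budget:
$1000 - $423 = $577

$577


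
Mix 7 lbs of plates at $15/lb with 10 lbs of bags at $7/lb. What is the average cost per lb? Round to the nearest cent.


Cost of plates:
7 x $15 = $105
Cost of bags:
10 x $7 = $70
Total cost: $105 + $70 = $175
Total weight: 17 lbs
Average: $175 / 17 = $10.2941... ≈ $10.29/lb

$10.29/lb


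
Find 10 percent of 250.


Convert percentage to decimal:
10% = 0.1
Multiply:
250 x 0.1 = 25

25


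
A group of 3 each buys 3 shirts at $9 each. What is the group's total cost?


Cost per person:
3 x $9 = $27
Group total:
3 x $27 = $81

$81


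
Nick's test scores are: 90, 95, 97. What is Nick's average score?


Add the scores:
90 + 95 + 97 = 282
Divide by the number of tests:
282 / 3 = 94

94


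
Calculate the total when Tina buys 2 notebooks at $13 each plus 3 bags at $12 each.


Cost of notebooks:
2 x $13 = $26
Cost of bags:
3 x $12 = $36
Add both:
$26 + $36 = $62

$62


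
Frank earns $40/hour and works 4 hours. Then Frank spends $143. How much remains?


Calculate earnings:
4 x $40 = $160
Subtract spending:
$160 - $143 = $17

$17


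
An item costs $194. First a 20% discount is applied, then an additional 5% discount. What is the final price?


First discount:
20% of $194 = $38.80
Price after first discount:
$194 - $38.80 = $155.20
Second discount:
5% of $155.20 = $7.76
Final price:
$155.20 - $7.76 = $147.44

$147.44


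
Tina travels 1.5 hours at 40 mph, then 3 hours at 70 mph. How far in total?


Leg 1 distance:
40 x 1.5 = 60 miles
Leg 2 distance:
70 x 3 = 210 miles
Total distance:
60 + 210 = 270 miles

270 miles


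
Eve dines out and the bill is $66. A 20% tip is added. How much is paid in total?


Calculate the tip:
20% of $66 = $13.20
Add tip to meal cost:
$66 + $13.20 = $79.20

$79.20


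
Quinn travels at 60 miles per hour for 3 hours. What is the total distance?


Use the formula: distance = speed x time
Speed = 60 mph, Time = 3 hours
60 x 3 = 180 miles

180 miles


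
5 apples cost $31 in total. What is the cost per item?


Total cost: $31
Number of items: 5
Unit price: $31 / 5 = $6.20

$6.20


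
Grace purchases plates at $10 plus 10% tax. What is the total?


Calculate the tax:
10% of $10 = $1
Add tax to price:
$10 + $1 = $11

$11


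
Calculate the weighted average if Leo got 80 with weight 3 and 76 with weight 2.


Weighted sum:
3 x 80 + 2 x 76 = 392
Total weight:
3 + 2 = 5
Weighted average:
392 / 5 = 78.4

78.4


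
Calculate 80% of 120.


Convert percentage to decimal:
80% = 0.8
Multiply:
120 x 0.8 = 96

96


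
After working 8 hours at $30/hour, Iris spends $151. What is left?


Calculate earnings:
8 x $30 = $240
Subtract spending:
$240 - $151 = $89

$89


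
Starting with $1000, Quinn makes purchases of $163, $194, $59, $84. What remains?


Add up expenses:
$163 + $194 + $59 + $84 = $500
Subtract from budget:
$1000 - $500 = $500

$500


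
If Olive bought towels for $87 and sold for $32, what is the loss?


Selling price = $32
Cost price = $87
Loss = cost price - selling price:
Loss = $87 - $32 = $55

$55


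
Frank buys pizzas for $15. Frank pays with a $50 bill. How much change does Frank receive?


Start with the amount paid:
$50
Subtract the price:
$50 - $15 = $35

$35


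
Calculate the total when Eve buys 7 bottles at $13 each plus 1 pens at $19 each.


Cost of bottles:
7 x $13 = $91
Cost of pens:
1 x $19 = $19
Add both:
$91 + $19 = $110

$110


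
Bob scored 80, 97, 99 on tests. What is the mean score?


Add the scores:
80 + 97 + 99 = 276
Divide by the number of tests:
276 / 3 = 92

92


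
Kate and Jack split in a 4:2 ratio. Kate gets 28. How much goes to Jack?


Find the multiplier:
28 / 4 = 7
Apply to Jack's share:
2 x 7 = 14

14


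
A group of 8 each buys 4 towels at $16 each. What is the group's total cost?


Cost per person:
4 x $16 = $64
Group total:
8 x $64 = $512

$512


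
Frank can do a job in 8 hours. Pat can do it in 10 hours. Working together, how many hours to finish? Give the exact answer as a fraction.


Frank's rate: 1/8 of the job per hour
Pat's rate: 1/10 of the job per hour
Combined rate: 1/8 + 1/10 = 9/40 per hour
Time = 1 / (9/40) = 40/9 hours (≈ 4.44 hours)

40/9 hours


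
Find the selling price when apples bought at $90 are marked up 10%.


Calculate the markup amount:
10% of $90 = $9
Add to cost:
$90 + $9 = $99

$99


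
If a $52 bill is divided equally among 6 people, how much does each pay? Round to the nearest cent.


Total bill: $52
Number of people: 6
Each pays: $52 / 6 = $8.6666... ≈ $8.67

$8.67


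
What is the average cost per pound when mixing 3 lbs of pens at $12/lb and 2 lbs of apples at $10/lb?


Cost of pens:
3 x $12 = $36
Cost of apples:
2 x $10 = $20
Total cost: $36 + $20 = $56
Total weight: 5 lbs
Average: $56 / 5 = $11.20/lb

$11.20/lb


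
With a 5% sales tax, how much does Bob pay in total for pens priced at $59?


Calculate the tax:
5% of $59 = $2.95
Add tax to price:
$59 + $2.95 = $61.95

$61.95


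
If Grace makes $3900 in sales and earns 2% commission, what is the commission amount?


Convert rate to decimal:
2% = 0.02
Multiply by sales:
$3900 x 0.02 = $78

$78


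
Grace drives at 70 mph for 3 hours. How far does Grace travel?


Use the formula: distance = speed x time
Speed = 70 mph, Time = 3 hours
70 x 3 = 210 miles

210 miles


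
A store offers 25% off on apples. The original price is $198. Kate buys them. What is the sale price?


Calculate the discount amount:
25% of $198 = $49.50
Subtract from original:
$198 - $49.50 = $148.50

$148.50


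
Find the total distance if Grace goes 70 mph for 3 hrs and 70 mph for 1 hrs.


Leg 1 distance:
70 x 3 = 210 miles
Leg 2 distance:
70 x 1 = 70 miles
Total distance:
210 + 70 = 280 miles

280 miles


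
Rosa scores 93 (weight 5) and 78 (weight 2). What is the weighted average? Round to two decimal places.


Weighted sum:
5 x 93 + 2 x 78 = 621
Total weight:
5 + 2 = 7
Weighted average:
621 / 7 = 88.7142... ≈ 88.71

88.71


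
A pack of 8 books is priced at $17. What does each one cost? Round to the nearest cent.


Total cost: $17
Number of items: 8
Unit price: $17 / 8 = $2.125 ≈ $2.13

$2.13


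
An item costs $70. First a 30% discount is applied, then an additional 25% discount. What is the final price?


First discount:
30% of $70 = $21
Price after first discount:
$70 - $21 = $49
Second discount:
25% of $49 = $12.25
Final price:
$49 - $12.25 = $36.75

$36.75


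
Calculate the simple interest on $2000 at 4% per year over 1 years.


Use the formula I = P x R x T / 100
P x R x T = 2000 x 4 x 1 = 8000
I = 8000 / 100 = $80

$80


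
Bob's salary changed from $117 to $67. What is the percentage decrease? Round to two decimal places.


Find the absolute change:
|67 - 117| = 50
Divide by original and multiply by 100:
50 / 117 x 100 = 42.7350...% ≈ 42.74%

42.74%


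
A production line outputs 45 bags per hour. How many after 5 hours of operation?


Production rate: 45 bags per hour
Time: 5 hours
Total: 45 x 5 = 225 bags

225 bags


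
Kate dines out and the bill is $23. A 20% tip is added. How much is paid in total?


Calculate the tip:
20% of $23 = $4.60
Add tip to meal cost:
$23 + $4.60 = $27.60

$27.60


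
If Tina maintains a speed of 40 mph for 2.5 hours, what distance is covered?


Use the formula: distance = speed x time
Speed = 40 mph, Time = 2.5 hours
40 x 2.5 = 100 miles

100 miles


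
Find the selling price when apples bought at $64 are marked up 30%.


Calculate the markup amount:
30% of $64 = $19.20
Add to cost:
$64 + $19.20 = $83.20

$83.20


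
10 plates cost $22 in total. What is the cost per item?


Total cost: $22
Number of items: 10
Unit price: $22 / 10 = $2.20

$2.20


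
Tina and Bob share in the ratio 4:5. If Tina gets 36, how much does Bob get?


Find the multiplier:
36 / 4 = 9
Apply to Bob's share:
5 x 9 = 45

45


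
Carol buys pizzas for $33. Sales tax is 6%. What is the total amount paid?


Calculate the tax:
6% of $33 = $1.98
Add tax to price:
$33 + $1.98 = $34.98

$34.98


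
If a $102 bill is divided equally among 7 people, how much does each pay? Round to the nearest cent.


Total bill: $102
Number of people: 7
Each pays: $102 / 7 = $14.5714... ≈ $14.57

$14.57


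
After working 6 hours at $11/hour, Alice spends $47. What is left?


Calculate earnings:
6 x $11 = $66
Subtract spending:
$66 - $47 = $19

$19


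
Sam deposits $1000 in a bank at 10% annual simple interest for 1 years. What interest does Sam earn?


Use the formula I = P x R x T / 100
P x R x T = 1000 x 10 x 1 = 10000
I = 10000 / 100 = $100

$100


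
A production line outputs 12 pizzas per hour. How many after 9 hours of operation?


Production rate: 12 pizzas per hour
Time: 9 hours
Total: 12 x 9 = 108 pizzas

108 pizzas


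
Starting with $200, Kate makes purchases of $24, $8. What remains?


Add up expenses:
$24 + $8 = $32
Subtract from budget:
$200 - $32 = $168

$168


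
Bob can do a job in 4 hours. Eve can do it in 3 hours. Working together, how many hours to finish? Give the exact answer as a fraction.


Bob's rate: 1/4 of the job per hour
Eve's rate: 1/3 of the job per hour
Combined rate: 1/4 + 1/3 = 7/12 per hour
Time = 1 / (7/12) = 12/7 hours (≈ 1.71 hours)

12/7 hours


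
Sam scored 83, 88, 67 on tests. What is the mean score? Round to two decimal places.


Add the scores:
83 + 88 + 67 = 238
Divide by the number of tests:
238 / 3 = 79.3333... ≈ 79.33

79.33


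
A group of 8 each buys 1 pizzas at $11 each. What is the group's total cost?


Cost per person:
1 x $11 = $11
Group total:
8 x $11 = $88

$88


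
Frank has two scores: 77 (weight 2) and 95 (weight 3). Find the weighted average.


Weighted sum:
2 x 77 + 3 x 95 = 439
Total weight:
2 + 3 = 5
Weighted average:
439 / 5 = 87.8

87.8


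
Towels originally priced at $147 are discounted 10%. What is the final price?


Calculate the discount amount:
10% of $147 = $14.70
Subtract from original:
$147 - $14.70 = $132.30

$132.30


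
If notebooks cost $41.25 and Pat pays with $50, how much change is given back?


Start with the amount paid:
$50
Subtract the price:
$50 - $41.25 = $8.75

$8.75


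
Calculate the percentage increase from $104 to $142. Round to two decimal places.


Find the absolute change:
|142 - 104| = 38
Divide by original and multiply by 100:
38 / 104 x 100 = 36.5384...% ≈ 36.54%

36.54%


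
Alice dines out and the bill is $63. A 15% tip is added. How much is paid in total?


Calculate the tip:
15% of $63 = $9.45
Add tip to meal cost:
$63 + $9.45 = $72.45

$72.45


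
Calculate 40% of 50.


Convert percentage to decimal:
40% = 0.4
Multiply:
50 x 0.4 = 20

20


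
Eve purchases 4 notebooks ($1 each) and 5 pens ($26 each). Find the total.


Cost of notebooks:
4 x $1 = $4
Cost of pens:
5 x $26 = $130
Add both:
$4 + $130 = $134

$134


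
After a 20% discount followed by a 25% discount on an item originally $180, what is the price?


First discount:
20% of $180 = $36
Price after first discount:
$180 - $36 = $144
Second discount:
25% of $144 = $36
Final price:
$144 - $36 = $108

$108


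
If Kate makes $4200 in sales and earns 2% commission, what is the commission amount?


Convert rate to decimal:
2% = 0.02
Multiply by sales:
$4200 x 0.02 = $84

$84


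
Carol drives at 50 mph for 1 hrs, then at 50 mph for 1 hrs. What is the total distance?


Leg 1 distance:
50 x 1 = 50 miles
Leg 2 distance:
50 x 1 = 50 miles
Total distance:
50 + 50 = 100 miles

100 miles


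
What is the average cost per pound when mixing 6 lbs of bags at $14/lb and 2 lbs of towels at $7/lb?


Cost of bags:
6 x $14 = $84
Cost of towels:
2 x $7 = $14
Total cost: $84 + $14 = $98
Total weight: 8 lbs
Average: $98 / 8 = $12.25/lb

$12.25/lb


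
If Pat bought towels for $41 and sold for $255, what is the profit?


Selling price = $255
Cost price = $41
Profit = selling price - cost price:
Profit = $255 - $41 = $214

$214


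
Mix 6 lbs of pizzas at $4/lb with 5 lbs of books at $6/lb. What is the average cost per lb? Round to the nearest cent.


Cost of pizzas:
6 x $4 = $24
Cost of books:
5 x $6 = $30
Total cost: $24 + $30 = $54
Total weight: 11 lbs
Average: $54 / 11 = $4.9090... ≈ $4.91/lb

$4.91/lb


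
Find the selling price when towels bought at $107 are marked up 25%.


Calculate the markup amount:
25% of $107 = $26.75
Add to cost:
$107 + $26.75 = $133.75

$133.75


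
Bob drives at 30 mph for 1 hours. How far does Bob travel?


Use the formula: distance = speed x time
Speed = 30 mph, Time = 1 hours
30 x 1 = 30 miles

30 miles


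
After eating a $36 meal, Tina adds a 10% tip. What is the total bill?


Calculate the tip:
10% of $36 = $3.60
Add tip to meal cost:
$36 + $3.60 = $39.60

$39.60


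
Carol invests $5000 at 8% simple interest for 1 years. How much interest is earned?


Use the formula I = P x R x T / 100
P x R x T = 5000 x 8 x 1 = 40000
I = 40000 / 100 = $400

$400


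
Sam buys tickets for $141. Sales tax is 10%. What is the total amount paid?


Calculate the tax:
10% of $141 = $14.10
Add tax to price:
$141 + $14.10 = $155.10

$155.10


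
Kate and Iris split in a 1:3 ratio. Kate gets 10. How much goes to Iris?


Find the multiplier:
10 / 1 = 10
Apply to Iris's share:
3 x 10 = 30

30


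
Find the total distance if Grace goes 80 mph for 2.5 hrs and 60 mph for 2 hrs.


Leg 1 distance:
80 x 2.5 = 200 miles
Leg 2 distance:
60 x 2 = 120 miles
Total distance:
200 + 120 = 320 miles

320 miles


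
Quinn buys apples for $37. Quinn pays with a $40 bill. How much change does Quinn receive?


Start with the amount paid:
$40
Subtract the price:
$40 - $37 = $3

$3


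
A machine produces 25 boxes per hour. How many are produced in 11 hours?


Production rate: 25 boxes per hour
Time: 11 hours
Total: 25 x 11 = 275 boxes

275 boxes


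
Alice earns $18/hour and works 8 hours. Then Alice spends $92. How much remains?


Calculate earnings:
8 x $18 = $144
Subtract spending:
$144 - $92 = $52

$52


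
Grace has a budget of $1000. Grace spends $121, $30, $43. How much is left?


Add up expenses:
$121 + $30 + $43 = $194
Subtract from budget:
$1000 - $194 = $806

$806


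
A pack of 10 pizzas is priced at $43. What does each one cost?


Total cost: $43
Number of items: 10
Unit price: $43 / 10 = $4.30

$4.30


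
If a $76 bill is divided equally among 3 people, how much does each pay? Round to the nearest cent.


Total bill: $76
Number of people: 3
Each pays: $76 / 3 = $25.3333... ≈ $25.33

$25.33


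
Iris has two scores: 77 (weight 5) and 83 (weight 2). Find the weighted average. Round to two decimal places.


Weighted sum:
5 x 77 + 2 x 83 = 551
Total weight:
5 + 2 = 7
Weighted average:
551 / 7 = 78.7142... ≈ 78.71

78.71


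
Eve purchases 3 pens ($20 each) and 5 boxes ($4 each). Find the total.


Cost of pens:
3 x $20 = $60
Cost of boxes:
5 x $4 = $20
Add both:
$60 + $20 = $80

$80


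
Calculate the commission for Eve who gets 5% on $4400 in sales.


Convert rate to decimal:
5% = 0.05
Multiply by sales:
$4400 x 0.05 = $220

$220


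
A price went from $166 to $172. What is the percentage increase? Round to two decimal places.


Find the absolute change:
|172 - 166| = 6
Divide by original and multiply by 100:
6 / 166 x 100 = 3.6144...% ≈ 3.61%

3.61%


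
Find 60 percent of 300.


Convert percentage to decimal:
60% = 0.6
Multiply:
300 x 0.6 = 180

180


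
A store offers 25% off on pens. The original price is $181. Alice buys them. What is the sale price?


Calculate the discount amount:
25% of $181 = $45.25
Subtract from original:
$181 - $45.25 = $135.75

$135.75


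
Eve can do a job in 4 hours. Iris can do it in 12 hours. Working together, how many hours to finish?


Eve's rate: 1/4 of the job per hour
Iris's rate: 1/12 of the job per hour
Combined rate: 1/4 + 1/12 = 1/3 per hour
Time = 1 / (1/3) = 3 hours

3 hours


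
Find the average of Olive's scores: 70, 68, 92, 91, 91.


Add the scores:
70 + 68 + 92 + 91 + 91 = 412
Divide by the number of tests:
412 / 5 = 82.4

82.4


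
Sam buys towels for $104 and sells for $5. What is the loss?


Selling price = $5
Cost price = $104
Loss = cost price - selling price:
Loss = $104 - $5 = $99

$99


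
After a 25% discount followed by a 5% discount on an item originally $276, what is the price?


First discount:
25% of $276 = $69
Price after first discount:
$276 - $69 = $207
Second discount:
5% of $207 = $10.35
Final price:
$207 - $10.35 = $196.65

$196.65


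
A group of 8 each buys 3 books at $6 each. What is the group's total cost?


Cost per person:
3 x $6 = $18
Group total:
8 x $18 = $144

$144


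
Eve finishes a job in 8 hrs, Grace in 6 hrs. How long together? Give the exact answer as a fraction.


Eve's rate: 1/8 of the job per hour
Grace's rate: 1/6 of the job per hour
Combined rate: 1/8 + 1/6 = 7/24 per hour
Time = 1 / (7/24) = 24/7 hours (≈ 3.43 hours)

24/7 hours


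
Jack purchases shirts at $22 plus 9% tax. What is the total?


Calculate the tax:
9% of $22 = $1.98
Add tax to price:
$22 + $1.98 = $23.98

$23.98


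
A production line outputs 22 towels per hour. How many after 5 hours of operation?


Production rate: 22 towels per hour
Time: 5 hours
Total: 22 x 5 = 110 towels

110 towels


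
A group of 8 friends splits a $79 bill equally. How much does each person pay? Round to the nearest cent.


Total bill: $79
Number of people: 8
Each pays: $79 / 8 = $9.875 ≈ $9.88

$9.88


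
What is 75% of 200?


Convert percentage to decimal:
75% = 0.75
Multiply:
200 x 0.75 = 150

150


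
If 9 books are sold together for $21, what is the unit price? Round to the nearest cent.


Total cost: $21
Number of items: 9
Unit price: $21 / 9 = $2.3333... ≈ $2.33

$2.33


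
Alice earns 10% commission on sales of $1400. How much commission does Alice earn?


Convert rate to decimal:
10% = 0.1
Multiply by sales:
$1400 x 0.1 = $140

$140


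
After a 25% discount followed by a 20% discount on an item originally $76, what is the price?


First discount:
25% of $76 = $19
Price after first discount:
$76 - $19 = $57
Second discount:
20% of $57 = $11.40
Final price:
$57 - $11.40 = $45.60

$45.60


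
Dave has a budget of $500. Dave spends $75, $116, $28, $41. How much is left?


Add up expenses:
$75 + $116 + $28 + $41 = $260
Subtract from budget:
$500 - $260 = $240

$240


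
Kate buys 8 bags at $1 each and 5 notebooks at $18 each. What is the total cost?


Cost of bags:
8 x $1 = $8
Cost of notebooks:
5 x $18 = $90
Add both:
$8 + $90 = $98

$98


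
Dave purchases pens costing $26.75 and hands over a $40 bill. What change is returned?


Start with the amount paid:
$40
Subtract the price:
$40 - $26.75 = $13.25

$13.25


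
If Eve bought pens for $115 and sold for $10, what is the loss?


Selling price = $10
Cost price = $115
Loss = cost price - selling price:
Loss = $115 - $10 = $105

$105


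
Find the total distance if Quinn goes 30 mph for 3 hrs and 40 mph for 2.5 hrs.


Leg 1 distance:
30 x 3 = 90 miles
Leg 2 distance:
40 x 2.5 = 100 miles
Total distance:
90 + 100 = 190 miles

190 miles


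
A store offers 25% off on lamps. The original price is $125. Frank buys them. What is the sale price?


Calculate the discount amount:
25% of $125 = $31.25
Subtract from original:
$125 - $31.25 = $93.75

$93.75


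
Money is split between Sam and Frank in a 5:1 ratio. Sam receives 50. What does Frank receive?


Find the multiplier:
50 / 5 = 10
Apply to Frank's share:
1 x 10 = 10

10


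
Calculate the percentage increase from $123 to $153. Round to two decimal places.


Find the absolute change:
|153 - 123| = 30
Divide by original and multiply by 100:
30 / 123 x 100 = 24.3902...% ≈ 24.39%

24.39%


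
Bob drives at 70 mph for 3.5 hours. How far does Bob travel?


Use the formula: distance = speed x time
Speed = 70 mph, Time = 3.5 hours
70 x 3.5 = 245 miles

245 miles


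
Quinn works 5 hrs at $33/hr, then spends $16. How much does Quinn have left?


Calculate earnings:
5 x $33 = $165
Subtract spending:
$165 - $16 = $149

$149


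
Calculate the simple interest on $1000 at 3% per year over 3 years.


Use the formula I = P x R x T / 100
P x R x T = 1000 x 3 x 3 = 9000
I = 9000 / 100 = $90

$90


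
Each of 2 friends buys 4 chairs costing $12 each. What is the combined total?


Cost per person:
4 x $12 = $48
Group total:
2 x $48 = $96

$96


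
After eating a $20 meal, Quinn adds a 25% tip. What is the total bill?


Calculate the tip:
25% of $20 = $5
Add tip to meal cost:
$20 + $5 = $25

$25


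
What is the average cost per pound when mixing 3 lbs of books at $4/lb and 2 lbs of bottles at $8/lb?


Cost of books:
3 x $4 = $12
Cost of bottles:
2 x $8 = $16
Total cost: $12 + $16 = $28
Total weight: 5 lbs
Average: $28 / 5 = $5.60/lb

$5.60/lb


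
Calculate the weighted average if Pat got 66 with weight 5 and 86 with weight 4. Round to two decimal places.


Weighted sum:
5 x 66 + 4 x 86 = 674
Total weight:
5 + 4 = 9
Weighted average:
674 / 9 = 74.8888... ≈ 74.89

74.89


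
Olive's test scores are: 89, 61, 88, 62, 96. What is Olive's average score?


Add the scores:
89 + 61 + 88 + 62 + 96 = 396
Divide by the number of tests:
396 / 5 = 79.2

79.2
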